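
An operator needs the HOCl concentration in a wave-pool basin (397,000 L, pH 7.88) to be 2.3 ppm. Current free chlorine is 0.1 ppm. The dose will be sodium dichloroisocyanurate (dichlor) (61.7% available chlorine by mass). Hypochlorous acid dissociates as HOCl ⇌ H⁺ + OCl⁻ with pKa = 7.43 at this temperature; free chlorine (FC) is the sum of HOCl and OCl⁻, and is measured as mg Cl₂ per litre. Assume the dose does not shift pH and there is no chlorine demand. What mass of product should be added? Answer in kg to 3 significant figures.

5.59 kg

[OCl⁻]/[HOCl] = 10^(pH − pKa) = 10^(7.88 − 7.43) = 2.818; fraction as HOCl = 1/(1 + 2.818) = 0.2619.
Free chlorine required for 2.3 ppm HOCl: 2.3 / 0.2619 = 8.782 ppm.
FC to add: 8.782 − 0.1 = 8.682 mg/L as Cl₂.
Cl₂ equivalent: 8.682 mg/L × 397,000 L = 3447 g.
Product at 61.7% available Cl: 3447 / 0.617 = 5586 g.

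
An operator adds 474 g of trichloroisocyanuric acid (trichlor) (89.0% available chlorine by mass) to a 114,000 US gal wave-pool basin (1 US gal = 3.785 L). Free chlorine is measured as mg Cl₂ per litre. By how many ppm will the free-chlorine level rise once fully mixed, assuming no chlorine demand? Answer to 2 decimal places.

0.98 ppm

Volume: 114,000 US gal × 3.785 L/gal = 431,490 L.
Available chlorine delivered: 474 g × 0.89 = 421.9 g as Cl₂.
Concentration rise: 421.9 g / 431,490 L = 0.9777 mg/L = 0.98 ppm.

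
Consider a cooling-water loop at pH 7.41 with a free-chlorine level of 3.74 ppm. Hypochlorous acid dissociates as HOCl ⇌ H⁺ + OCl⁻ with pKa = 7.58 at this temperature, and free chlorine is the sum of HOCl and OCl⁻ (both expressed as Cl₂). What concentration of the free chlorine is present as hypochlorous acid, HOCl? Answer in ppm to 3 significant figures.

2.23 ppm

[OCl⁻]/[HOCl] = 10^(pH − pKa) = 10^(7.41 − 7.58) = 10^-0.17 = 0.6761.
Fraction as HOCl = 1 / (1 + 0.6761) = 0.5966.
HOCl = 0.5966 × 3.74 ppm = 2.231 ppm.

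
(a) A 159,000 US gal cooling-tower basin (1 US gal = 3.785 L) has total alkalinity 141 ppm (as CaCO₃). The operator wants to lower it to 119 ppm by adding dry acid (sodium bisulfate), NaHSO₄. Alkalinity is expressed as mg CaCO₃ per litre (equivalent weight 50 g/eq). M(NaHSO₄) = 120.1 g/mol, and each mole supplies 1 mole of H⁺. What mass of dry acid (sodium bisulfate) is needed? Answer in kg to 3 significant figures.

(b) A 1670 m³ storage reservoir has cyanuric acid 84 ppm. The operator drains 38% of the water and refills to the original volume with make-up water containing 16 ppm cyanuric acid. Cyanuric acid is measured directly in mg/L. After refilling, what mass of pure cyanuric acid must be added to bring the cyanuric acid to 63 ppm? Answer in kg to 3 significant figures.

(a) Volume: 159,000 US gal × 3.785 L/gal = 601,815 L.
(a) Alkalinity to neutralize: (141 − 119) = 22 mg/L as CaCO₃ × 601,815 L = 13,240 g as CaCO₃.
(a) Equivalents of H⁺ required: 13,240 ÷ 50 g/eq = 264.8 eq = 264.8 mol NaHSO₄.
(a) Mass of NaHSO₄: 264.8 × 120.1 = 31,800 g.

(b) Volume: 1670 m³ = 1,670,000 L.
(b) After draining 38% and refilling: 84 × 0.62 + 16 × 0.38 = 58.16 ppm.
(b) Deficit to target: 63 − 58.16 = 4.84 mg/L.
(b) Mass: 4.84 mg/L × 1,670,000 L = 8083 g cyanuric acid.

(a) 31.8 kg; (b) 8.08 kg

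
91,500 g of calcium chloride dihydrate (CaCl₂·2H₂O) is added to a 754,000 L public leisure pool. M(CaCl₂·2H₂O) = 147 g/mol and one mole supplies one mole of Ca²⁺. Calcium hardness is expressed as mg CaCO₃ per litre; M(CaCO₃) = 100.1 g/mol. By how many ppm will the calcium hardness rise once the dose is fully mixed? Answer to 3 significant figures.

82.6 ppm

Moles of Ca²⁺: 91,500 g ÷ 147 g/mol = 622.4 mol.
As CaCO₃: 622.4 mol × 100.1 g/mol = 62,310 g.
Rise: 62,310 g / 754,000 L × 1000 = 82.64 mg/L.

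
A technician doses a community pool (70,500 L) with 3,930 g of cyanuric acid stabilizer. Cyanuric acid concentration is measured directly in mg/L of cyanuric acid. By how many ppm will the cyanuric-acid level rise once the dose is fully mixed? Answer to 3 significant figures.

55.7 ppm

Rise: 3,930 g / 70,500 L × 1000 = 55.74 mg/L.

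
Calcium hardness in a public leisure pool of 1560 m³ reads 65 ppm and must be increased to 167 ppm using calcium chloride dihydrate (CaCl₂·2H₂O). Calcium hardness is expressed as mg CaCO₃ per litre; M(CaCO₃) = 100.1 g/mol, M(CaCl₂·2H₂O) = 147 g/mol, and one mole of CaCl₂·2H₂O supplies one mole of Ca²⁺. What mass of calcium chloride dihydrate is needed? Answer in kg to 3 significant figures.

Volume: 1560 m³ = 1,560,000 L.
Hardness to add: (167 − 65) = 102 mg/L as CaCO₃ × 1,560,000 L = 159,100 g as CaCO₃.
Moles of Ca²⁺ (1 mol Ca²⁺ ≡ 1 mol CaCO₃): 159,100 / 100.1 g/mol = 1590 mol.
Mass of CaCl₂·2H₂O: 1590 × 147 = 233,700 g.

234 kg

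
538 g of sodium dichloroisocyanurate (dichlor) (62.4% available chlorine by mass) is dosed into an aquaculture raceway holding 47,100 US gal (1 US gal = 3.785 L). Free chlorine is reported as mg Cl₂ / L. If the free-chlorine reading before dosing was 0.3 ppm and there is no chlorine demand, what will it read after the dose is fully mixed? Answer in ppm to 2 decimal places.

2.18 ppm

Volume: 47,100 US gal × 3.785 L/gal = 178,274 L.
Available chlorine delivered: 538 g × 0.624 = 335.7 g as Cl₂.
Concentration rise: 335.7 g / 178,274 L = 1.883 mg/L = 1.88 ppm.
Final FC: 0.3 + 1.88 = 2.18 ppm.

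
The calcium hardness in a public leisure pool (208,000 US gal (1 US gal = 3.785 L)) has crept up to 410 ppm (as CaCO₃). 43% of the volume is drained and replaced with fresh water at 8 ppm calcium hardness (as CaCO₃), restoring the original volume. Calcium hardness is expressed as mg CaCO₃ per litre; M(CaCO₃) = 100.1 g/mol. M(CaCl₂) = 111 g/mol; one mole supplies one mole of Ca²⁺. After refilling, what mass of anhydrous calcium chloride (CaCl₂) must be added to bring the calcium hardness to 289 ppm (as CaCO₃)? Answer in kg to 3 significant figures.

Volume: 208,000 US gal × 3.785 L/gal = 787,280 L.
After draining 43% and refilling: 410 × 0.57 + 8 × 0.43 = 237.14 ppm.
Deficit to target: 289 − 237.14 = 51.86 mg/L.
As CaCO₃: 51.86 mg/L × 787,280 L = 40,830 g; ÷ 100.1 = 407.9 mol Ca²⁺.
Mass: 407.9 × 111 = 45,270 g.

45.3 kg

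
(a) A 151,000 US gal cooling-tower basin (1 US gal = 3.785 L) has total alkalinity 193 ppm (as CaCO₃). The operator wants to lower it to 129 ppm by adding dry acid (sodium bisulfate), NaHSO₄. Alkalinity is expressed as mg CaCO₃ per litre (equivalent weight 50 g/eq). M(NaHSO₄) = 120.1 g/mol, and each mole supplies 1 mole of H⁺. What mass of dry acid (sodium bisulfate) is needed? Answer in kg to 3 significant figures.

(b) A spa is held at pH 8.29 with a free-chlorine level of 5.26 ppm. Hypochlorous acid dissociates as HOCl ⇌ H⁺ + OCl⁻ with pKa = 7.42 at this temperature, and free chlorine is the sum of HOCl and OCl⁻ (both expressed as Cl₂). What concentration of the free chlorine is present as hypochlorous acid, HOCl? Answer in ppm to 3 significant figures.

(a) Volume: 151,000 US gal × 3.785 L/gal = 571,535 L.
(a) Alkalinity to neutralize: (193 − 129) = 64 mg/L as CaCO₃ × 571,535 L = 36,580 g as CaCO₃.
(a) Equivalents of H⁺ required: 36,580 ÷ 50 g/eq = 731.6 eq = 731.6 mol NaHSO₄.
(a) Mass of NaHSO₄: 731.6 × 120.1 = 87,860 g.

(b) [OCl⁻]/[HOCl] = 10^(pH − pKa) = 10^(8.29 − 7.42) = 10^0.87 = 7.413.
(b) Fraction as HOCl = 1 / (1 + 7.413) = 0.1189.
(b) HOCl = 0.1189 × 5.26 ppm = 0.6252 ppm.

(a) 87.9 kg; (b) 0.625 ppm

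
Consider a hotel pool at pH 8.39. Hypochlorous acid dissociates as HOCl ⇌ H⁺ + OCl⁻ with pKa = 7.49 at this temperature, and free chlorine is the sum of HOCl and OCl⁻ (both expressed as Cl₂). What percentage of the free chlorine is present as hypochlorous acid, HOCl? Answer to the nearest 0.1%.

11.2%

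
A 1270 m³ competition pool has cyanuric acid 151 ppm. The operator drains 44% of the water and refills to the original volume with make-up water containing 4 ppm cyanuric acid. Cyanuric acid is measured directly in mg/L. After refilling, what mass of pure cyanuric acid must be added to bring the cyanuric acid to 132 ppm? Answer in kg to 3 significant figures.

58.0 kg

Volume: 1270 m³ = 1,270,000 L.
After draining 44% and refilling: 151 × 0.56 + 4 × 0.44 = 86.32 ppm.
Deficit to target: 132 − 86.32 = 45.68 mg/L.
Mass: 45.68 mg/L × 1,270,000 L = 58,010 g cyanuric acid.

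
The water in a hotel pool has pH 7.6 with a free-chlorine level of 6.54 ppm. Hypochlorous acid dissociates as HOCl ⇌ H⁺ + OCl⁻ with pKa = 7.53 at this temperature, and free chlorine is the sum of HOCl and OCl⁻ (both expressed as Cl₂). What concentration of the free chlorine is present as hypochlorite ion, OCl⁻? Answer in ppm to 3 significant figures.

3.53 ppm

[OCl⁻]/[HOCl] = 10^(pH − pKa) = 10^(7.6 − 7.53) = 10^0.07 = 1.175.
Fraction as HOCl = 1 / (1 + 1.175) = 0.4598.
OCl⁻ = (1 − 0.4598) × 6.54 ppm = 3.533 ppm.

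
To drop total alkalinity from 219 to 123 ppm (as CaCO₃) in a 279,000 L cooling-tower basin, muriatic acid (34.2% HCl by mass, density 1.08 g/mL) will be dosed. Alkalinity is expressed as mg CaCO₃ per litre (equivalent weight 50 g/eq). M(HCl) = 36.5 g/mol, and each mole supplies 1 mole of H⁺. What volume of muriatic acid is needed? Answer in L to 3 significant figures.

52.9 L

Alkalinity to neutralize: (219 − 123) = 96 mg/L as CaCO₃ × 279,000 L = 26,780 g as CaCO₃.
Equivalents of H⁺ required: 26,780 ÷ 50 g/eq = 535.7 eq = 535.7 mol HCl.
Mass of HCl: 535.7 × 36.5 = 19,550 g.
Mass of 34.2% solution: 19,550 / 0.342 = 57,170 g.
Volume: 57,170 g ÷ 1.08 g/mL = 52,940 mL.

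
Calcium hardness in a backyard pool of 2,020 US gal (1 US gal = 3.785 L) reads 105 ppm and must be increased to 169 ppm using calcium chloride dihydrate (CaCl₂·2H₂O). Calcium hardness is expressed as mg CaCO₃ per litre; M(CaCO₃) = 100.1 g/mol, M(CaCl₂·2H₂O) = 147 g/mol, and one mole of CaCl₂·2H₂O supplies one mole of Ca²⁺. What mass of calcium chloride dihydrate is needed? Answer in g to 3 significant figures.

Volume: 2,020 US gal × 3.785 L/gal = 7,646 L.
Hardness to add: (169 − 105) = 64 mg/L as CaCO₃ × 7,646 L = 489.3 g as CaCO₃.
Moles of Ca²⁺ (1 mol Ca²⁺ ≡ 1 mol CaCO₃): 489.3 / 100.1 g/mol = 4.888 mol.
Mass of CaCl₂·2H₂O: 4.888 × 147 = 718.6 g.

719 g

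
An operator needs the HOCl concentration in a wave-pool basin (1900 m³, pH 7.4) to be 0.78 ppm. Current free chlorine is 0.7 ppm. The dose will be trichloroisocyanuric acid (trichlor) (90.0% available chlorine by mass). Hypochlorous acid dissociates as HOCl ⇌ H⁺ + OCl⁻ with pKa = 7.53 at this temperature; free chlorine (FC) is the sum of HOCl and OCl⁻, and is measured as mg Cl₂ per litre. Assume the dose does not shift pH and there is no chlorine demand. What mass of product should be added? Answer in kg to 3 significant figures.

1.39 kg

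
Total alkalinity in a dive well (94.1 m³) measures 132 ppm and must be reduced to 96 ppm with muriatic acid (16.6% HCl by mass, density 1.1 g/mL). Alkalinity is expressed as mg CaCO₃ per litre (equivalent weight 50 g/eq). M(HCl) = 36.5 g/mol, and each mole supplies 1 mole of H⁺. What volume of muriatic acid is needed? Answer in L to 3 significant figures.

13.5 L

Volume: 94.1 m³ = 94,100 L.
Alkalinity to neutralize: (132 − 96) = 36 mg/L as CaCO₃ × 94,100 L = 3388 g as CaCO₃.
Equivalents of H⁺ required: 3388 ÷ 50 g/eq = 67.75 eq = 67.75 mol HCl.
Mass of HCl: 67.75 × 36.5 = 2473 g.
Mass of 16.6% solution: 2473 / 0.166 = 14,900 g.
Volume: 14,900 g ÷ 1.1 g/mL = 13,540 mL.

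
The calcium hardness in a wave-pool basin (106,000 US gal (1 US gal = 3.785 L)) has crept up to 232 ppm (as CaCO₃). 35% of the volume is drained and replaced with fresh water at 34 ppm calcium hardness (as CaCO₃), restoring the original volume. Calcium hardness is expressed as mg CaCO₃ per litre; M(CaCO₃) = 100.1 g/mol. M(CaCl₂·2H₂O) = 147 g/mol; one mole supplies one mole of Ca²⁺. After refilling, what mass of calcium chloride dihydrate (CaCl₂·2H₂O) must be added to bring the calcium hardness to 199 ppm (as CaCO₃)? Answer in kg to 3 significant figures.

21.4 kg

Volume: 106,000 US gal × 3.785 L/gal = 401,210 L.
After draining 35% and refilling: 232 × 0.65 + 34 × 0.35 = 162.7 ppm.
Deficit to target: 199 − 162.7 = 36.3 mg/L.
As CaCO₃: 36.3 mg/L × 401,210 L = 14,560 g; ÷ 100.1 = 145.5 mol Ca²⁺.
Mass: 145.5 × 147 = 21,390 g.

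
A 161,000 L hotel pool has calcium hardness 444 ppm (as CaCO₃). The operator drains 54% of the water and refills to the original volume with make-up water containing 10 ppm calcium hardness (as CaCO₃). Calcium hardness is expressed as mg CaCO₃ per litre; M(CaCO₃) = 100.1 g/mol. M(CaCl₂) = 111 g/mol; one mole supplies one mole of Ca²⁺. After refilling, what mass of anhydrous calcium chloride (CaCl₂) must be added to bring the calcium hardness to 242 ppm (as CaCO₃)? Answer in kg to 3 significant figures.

After draining 54% and refilling: 444 × 0.46 + 10 × 0.54 = 209.64 ppm.
Deficit to target: 242 − 209.64 = 32.36 mg/L.
As CaCO₃: 32.36 mg/L × 161,000 L = 5210 g; ÷ 100.1 = 52.05 mol Ca²⁺.
Mass: 52.05 × 111 = 5777 g.

5.78 kg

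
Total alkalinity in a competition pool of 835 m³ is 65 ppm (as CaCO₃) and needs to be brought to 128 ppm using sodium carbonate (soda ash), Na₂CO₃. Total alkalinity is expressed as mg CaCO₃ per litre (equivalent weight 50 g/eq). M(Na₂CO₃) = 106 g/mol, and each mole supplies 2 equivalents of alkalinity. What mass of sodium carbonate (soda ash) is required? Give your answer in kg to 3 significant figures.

Volume: 835 m³ = 835,000 L.
Alkalinity to add: (128 − 65) = 63 mg/L as CaCO₃ × 835,000 L = 52,600 g as CaCO₃.
Equivalents: 52,600 g ÷ 50 g/eq = 1052 eq.
Each mole of Na₂CO₃ supplies 2 eq, so 1052 / 2 = 526 mol.
Mass: 526 mol × 106 g/mol = 55,760 g.

55.8 kg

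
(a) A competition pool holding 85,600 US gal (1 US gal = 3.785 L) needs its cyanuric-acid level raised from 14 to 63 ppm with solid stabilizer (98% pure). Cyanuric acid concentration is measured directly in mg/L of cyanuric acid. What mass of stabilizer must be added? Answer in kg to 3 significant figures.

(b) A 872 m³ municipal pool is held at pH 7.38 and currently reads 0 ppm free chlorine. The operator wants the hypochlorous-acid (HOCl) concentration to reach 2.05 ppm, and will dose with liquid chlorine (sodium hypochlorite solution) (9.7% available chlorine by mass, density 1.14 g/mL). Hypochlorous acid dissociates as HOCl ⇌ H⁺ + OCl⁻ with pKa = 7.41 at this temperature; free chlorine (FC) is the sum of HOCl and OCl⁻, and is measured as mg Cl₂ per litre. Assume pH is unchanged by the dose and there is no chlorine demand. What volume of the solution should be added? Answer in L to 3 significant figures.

(a) 16.2 kg; (b) 31.3 L

(a) Volume: 85,600 US gal × 3.785 L/gal = 323,996 L.
(a) CYA to add: (63 − 14) = 49 mg/L × 323,996 L = 15,880 g cyanuric acid.
(a) At 98% purity: 15,880 / 0.98 = 16,200 g product.

(b) Volume: 872 m³ = 872,000 L.
(b) [OCl⁻]/[HOCl] = 10^(pH − pKa) = 10^(7.38 − 7.41) = 0.9333; fraction as HOCl = 1/(1 + 0.9333) = 0.5173.
(b) Free chlorine required for 2.05 ppm HOCl: 2.05 / 0.5173 = 3.963 ppm.
(b) FC to add: 3.963 − 0 = 3.963 mg/L as Cl₂.
(b) Cl₂ equivalent: 3.963 mg/L × 872,000 L = 3456 g.
(b) Product at 9.7% available Cl: 3456 / 0.097 = 35,630 g.
(b) Volume: 35,630 g ÷ 1.14 g/mL = 31,250 mL.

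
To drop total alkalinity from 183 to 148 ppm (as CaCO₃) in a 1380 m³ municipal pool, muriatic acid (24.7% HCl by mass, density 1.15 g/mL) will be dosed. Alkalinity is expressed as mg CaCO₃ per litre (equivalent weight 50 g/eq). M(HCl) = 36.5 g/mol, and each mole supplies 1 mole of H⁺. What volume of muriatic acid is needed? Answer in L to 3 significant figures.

Volume: 1380 m³ = 1,380,000 L.
Alkalinity to neutralize: (183 − 148) = 35 mg/L as CaCO₃ × 1,380,000 L = 48,300 g as CaCO₃.
Equivalents of H⁺ required: 48,300 ÷ 50 g/eq = 966 eq = 966 mol HCl.
Mass of HCl: 966 × 36.5 = 35,260 g.
Mass of 24.7% solution: 35,260 / 0.247 = 142,700 g.
Volume: 142,700 g ÷ 1.15 g/mL = 124,100 mL.

124 L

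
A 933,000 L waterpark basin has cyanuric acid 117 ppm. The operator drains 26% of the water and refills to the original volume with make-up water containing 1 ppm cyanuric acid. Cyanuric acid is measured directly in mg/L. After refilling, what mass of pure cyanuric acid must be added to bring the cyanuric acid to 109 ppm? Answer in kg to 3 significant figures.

After draining 26% and refilling: 117 × 0.74 + 1 × 0.26 = 86.84 ppm.
Deficit to target: 109 − 86.84 = 22.16 mg/L.
Mass: 22.16 mg/L × 933,000 L = 20,680 g cyanuric acid.

20.7 kg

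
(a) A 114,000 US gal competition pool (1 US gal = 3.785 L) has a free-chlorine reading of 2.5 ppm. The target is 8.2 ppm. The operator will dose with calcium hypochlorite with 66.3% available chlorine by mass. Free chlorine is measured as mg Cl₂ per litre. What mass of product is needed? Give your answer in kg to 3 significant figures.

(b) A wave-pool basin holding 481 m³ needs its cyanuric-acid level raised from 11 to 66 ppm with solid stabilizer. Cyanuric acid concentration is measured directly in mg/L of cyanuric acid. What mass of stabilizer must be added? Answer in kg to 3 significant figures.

(a) Volume: 114,000 US gal × 3.785 L/gal = 431,490 L.
(a) Chlorine deficit: 8.2 − 2.5 = 5.7 ppm = 5.7 mg/L as Cl₂.
(a) Cl₂ equivalent needed: 5.7 mg/L × 431,490 L = 2,459,000 mg = 2459 g.
(a) Product at 66.3% available chlorine: 2459 / 0.663 = 3710 g.

(b) Volume: 481 m³ = 481,000 L.
(b) CYA to add: (66 − 11) = 55 mg/L × 481,000 L = 26,460 g cyanuric acid.

(a) 3.71 kg; (b) 26.5 kg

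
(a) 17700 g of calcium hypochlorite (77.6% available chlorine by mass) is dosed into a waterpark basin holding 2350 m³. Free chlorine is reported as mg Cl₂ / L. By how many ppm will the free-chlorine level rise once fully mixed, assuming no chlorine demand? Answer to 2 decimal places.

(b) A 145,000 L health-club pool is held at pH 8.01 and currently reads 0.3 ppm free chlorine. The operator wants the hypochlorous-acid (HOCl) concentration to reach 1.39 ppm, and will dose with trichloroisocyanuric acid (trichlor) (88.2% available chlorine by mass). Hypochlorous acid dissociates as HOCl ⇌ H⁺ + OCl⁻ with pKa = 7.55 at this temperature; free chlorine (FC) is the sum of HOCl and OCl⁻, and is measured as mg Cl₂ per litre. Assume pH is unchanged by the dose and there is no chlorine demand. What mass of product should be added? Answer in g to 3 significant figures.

(a) Volume: 2350 m³ = 2,350,000 L.
(a) Available chlorine delivered: 17,700 g × 0.776 = 13,740 g as Cl₂.
(a) Concentration rise: 13,740 g / 2,350,000 L = 5.845 mg/L = 5.84 ppm.

(b) [OCl⁻]/[HOCl] = 10^(pH − pKa) = 10^(8.01 − 7.55) = 2.884; fraction as HOCl = 1/(1 + 2.884) = 0.2575.
(b) Free chlorine required for 1.39 ppm HOCl: 1.39 / 0.2575 = 5.399 ppm.
(b) FC to add: 5.399 − 0.3 = 5.099 mg/L as Cl₂.
(b) Cl₂ equivalent: 5.099 mg/L × 145,000 L = 739.3 g.
(b) Product at 88.2% available Cl: 739.3 / 0.882 = 838.2 g.

(a) 5.84 ppm; (b) 838 g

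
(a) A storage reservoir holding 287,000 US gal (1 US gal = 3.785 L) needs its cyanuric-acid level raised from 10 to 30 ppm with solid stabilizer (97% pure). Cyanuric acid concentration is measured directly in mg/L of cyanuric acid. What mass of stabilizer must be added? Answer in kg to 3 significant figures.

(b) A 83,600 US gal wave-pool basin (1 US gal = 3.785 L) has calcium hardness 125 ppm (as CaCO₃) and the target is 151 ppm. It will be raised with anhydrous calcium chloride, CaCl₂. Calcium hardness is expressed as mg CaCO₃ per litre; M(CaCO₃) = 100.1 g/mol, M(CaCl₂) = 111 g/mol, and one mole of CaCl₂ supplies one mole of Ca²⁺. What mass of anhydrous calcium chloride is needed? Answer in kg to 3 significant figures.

(a) Volume: 287,000 US gal × 3.785 L/gal = 1,086,295 L.
(a) CYA to add: (30 − 10) = 20 mg/L × 1,086,295 L = 21,730 g cyanuric acid.
(a) At 97% purity: 21,730 / 0.97 = 22,400 g product.

(b) Volume: 83,600 US gal × 3.785 L/gal = 316,426 L.
(b) Hardness to add: (151 − 125) = 26 mg/L as CaCO₃ × 316,426 L = 8227 g as CaCO₃.
(b) Moles of Ca²⁺ (1 mol Ca²⁺ ≡ 1 mol CaCO₃): 8227 / 100.1 g/mol = 82.19 mol.
(b) Mass of CaCl₂: 82.19 × 111 = 9123 g.

(a) 22.4 kg; (b) 9.12 kg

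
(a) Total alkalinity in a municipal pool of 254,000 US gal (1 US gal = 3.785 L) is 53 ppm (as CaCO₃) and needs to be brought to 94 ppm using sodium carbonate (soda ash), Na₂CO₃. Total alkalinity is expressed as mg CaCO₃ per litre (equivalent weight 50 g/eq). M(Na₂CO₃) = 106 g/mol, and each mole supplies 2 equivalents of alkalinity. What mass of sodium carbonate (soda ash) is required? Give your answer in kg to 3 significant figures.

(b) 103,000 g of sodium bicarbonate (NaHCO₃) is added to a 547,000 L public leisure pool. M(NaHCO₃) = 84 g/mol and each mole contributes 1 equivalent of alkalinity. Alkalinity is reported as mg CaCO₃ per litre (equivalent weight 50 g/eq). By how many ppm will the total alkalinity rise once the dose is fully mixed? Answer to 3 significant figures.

(a) 41.8 kg; (b) 112 ppm

(a) Volume: 254,000 US gal × 3.785 L/gal = 961,390 L.
(a) Alkalinity to add: (94 − 53) = 41 mg/L as CaCO₃ × 961,390 L = 39,420 g as CaCO₃.
(a) Equivalents: 39,420 g ÷ 50 g/eq = 788.3 eq.
(a) Each mole of Na₂CO₃ supplies 2 eq, so 788.3 / 2 = 394.2 mol.
(a) Mass: 394.2 mol × 106 g/mol = 41,780 g.

(b) Moles of NaHCO₃: 103,000 g ÷ 84 g/mol = 1226 mol → 1226 eq of alkalinity.
(b) As CaCO₃: 1226 eq × 50 g/eq = 61,310 g.
(b) Rise: 61,310 g / 547,000 L × 1000 = 112.1 mg/L.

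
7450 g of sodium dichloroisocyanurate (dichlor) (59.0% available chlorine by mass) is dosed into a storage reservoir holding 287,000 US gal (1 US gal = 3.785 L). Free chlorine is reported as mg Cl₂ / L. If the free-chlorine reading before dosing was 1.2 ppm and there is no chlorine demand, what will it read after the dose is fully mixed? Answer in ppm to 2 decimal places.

5.25 ppm

Volume: 287,000 US gal × 3.785 L/gal = 1,086,295 L.
Available chlorine delivered: 7450 g × 0.59 = 4396 g as Cl₂.
Concentration rise: 4396 g / 1,086,295 L = 4.046 mg/L = 4.05 ppm.
Final FC: 1.2 + 4.05 = 5.25 ppm.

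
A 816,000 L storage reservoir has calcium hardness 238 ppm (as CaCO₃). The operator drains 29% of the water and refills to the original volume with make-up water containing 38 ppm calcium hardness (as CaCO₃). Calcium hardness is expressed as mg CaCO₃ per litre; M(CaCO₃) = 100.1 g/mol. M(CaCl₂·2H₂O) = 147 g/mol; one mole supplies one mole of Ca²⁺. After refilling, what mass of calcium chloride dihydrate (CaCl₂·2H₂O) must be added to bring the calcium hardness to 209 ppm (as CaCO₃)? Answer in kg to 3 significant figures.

34.8 kg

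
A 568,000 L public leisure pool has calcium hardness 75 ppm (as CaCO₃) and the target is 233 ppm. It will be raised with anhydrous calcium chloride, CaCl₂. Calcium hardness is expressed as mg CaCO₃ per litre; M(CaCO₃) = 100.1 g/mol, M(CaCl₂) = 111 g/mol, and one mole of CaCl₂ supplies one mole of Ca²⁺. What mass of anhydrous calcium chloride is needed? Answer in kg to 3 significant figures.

99.5 kg

Hardness to add: (233 − 75) = 158 mg/L as CaCO₃ × 568,000 L = 89,740 g as CaCO₃.
Moles of Ca²⁺ (1 mol Ca²⁺ ≡ 1 mol CaCO₃): 89,740 / 100.1 g/mol = 896.5 mol.
Mass of CaCl₂: 896.5 × 111 = 99,520 g.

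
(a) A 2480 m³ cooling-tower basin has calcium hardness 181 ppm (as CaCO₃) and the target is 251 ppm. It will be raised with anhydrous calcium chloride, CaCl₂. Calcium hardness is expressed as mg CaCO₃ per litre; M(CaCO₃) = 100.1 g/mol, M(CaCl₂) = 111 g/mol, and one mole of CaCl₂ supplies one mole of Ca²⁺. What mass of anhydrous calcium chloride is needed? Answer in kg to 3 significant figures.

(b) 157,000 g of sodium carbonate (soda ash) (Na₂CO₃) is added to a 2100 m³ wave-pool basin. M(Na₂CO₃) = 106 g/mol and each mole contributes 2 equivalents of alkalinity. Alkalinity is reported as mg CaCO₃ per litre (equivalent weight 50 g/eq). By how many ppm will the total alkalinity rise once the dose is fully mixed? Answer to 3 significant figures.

(a) 193 kg; (b) 70.5 ppm

(a) Volume: 2480 m³ = 2,480,000 L.
(a) Hardness to add: (251 − 181) = 70 mg/L as CaCO₃ × 2,480,000 L = 173,600 g as CaCO₃.
(a) Moles of Ca²⁺ (1 mol Ca²⁺ ≡ 1 mol CaCO₃): 173,600 / 100.1 g/mol = 1734 mol.
(a) Mass of CaCl₂: 1734 × 111 = 192,500 g.

(b) Volume: 2100 m³ = 2,100,000 L.
(b) Moles of Na₂CO₃: 157,000 g ÷ 106 g/mol = 1481 mol → 2962 eq of alkalinity.
(b) As CaCO₃: 2962 eq × 50 g/eq = 148,100 g.
(b) Rise: 148,100 g / 2,100,000 L × 1000 = 70.53 mg/L.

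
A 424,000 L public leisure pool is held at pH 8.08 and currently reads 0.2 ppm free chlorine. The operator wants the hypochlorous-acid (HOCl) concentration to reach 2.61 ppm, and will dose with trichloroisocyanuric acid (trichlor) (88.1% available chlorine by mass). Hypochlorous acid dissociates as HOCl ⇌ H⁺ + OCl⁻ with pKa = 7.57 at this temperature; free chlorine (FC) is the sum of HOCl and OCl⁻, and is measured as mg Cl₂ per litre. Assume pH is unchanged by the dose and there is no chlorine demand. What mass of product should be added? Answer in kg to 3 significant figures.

5.22 kg

[OCl⁻]/[HOCl] = 10^(pH − pKa) = 10^(8.08 − 7.57) = 3.236; fraction as HOCl = 1/(1 + 3.236) = 0.2361.
Free chlorine required for 2.61 ppm HOCl: 2.61 / 0.2361 = 11.06 ppm.
FC to add: 11.06 − 0.2 = 10.86 mg/L as Cl₂.
Cl₂ equivalent: 10.86 mg/L × 424,000 L = 4603 g.
Product at 88.1% available Cl: 4603 / 0.881 = 5225 g.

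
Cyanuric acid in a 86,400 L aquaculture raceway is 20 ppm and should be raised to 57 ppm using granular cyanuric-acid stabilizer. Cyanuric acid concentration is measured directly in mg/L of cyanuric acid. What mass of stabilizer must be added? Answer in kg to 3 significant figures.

3.20 kg

CYA to add: (57 − 20) = 37 mg/L × 86,400 L = 3197 g cyanuric acid.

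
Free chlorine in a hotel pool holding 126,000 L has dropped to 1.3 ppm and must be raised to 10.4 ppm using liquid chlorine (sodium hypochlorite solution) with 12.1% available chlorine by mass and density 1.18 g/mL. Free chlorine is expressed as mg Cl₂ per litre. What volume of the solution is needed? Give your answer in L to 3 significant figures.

8.03 L

Chlorine deficit: 10.4 − 1.3 = 9.1 ppm = 9.1 mg/L as Cl₂.
Cl₂ equivalent needed: 9.1 mg/L × 126,000 L = 1,147,000 mg = 1147 g.
Product at 12.1% available chlorine: 1147 / 0.121 = 9476 g.
Volume at density 1.18 g/mL: 9476 g ÷ 1.18 g/mL = 8031 mL.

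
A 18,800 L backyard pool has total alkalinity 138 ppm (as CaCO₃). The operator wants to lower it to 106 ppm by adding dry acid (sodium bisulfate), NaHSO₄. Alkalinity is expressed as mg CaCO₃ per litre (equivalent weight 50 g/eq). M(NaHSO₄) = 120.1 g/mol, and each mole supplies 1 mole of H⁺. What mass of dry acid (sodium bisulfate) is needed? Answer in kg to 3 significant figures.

1.45 kg

Alkalinity to neutralize: (138 − 106) = 32 mg/L as CaCO₃ × 18,800 L = 601.6 g as CaCO₃.
Equivalents of H⁺ required: 601.6 ÷ 50 g/eq = 12.03 eq = 12.03 mol NaHSO₄.
Mass of NaHSO₄: 12.03 × 120.1 = 1445 g.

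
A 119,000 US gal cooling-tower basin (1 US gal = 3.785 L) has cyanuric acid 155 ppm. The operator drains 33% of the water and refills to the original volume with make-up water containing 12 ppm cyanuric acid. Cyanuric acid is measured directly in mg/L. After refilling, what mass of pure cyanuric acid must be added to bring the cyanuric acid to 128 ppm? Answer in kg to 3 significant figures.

9.09 kg

Volume: 119,000 US gal × 3.785 L/gal = 450,415 L.
After draining 33% and refilling: 155 × 0.67 + 12 × 0.33 = 107.81 ppm.
Deficit to target: 128 − 107.81 = 20.19 mg/L.
Mass: 20.19 mg/L × 450,415 L = 9094 g cyanuric acid.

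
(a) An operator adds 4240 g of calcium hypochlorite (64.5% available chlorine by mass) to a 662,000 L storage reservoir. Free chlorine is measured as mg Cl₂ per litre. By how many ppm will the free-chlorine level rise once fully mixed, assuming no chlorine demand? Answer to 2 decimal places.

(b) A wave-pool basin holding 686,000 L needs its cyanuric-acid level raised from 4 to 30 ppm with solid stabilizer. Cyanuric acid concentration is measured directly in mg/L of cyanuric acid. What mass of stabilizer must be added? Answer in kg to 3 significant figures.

(a) 4.13 ppm; (b) 17.8 kg

(a) Available chlorine delivered: 4240 g × 0.645 = 2735 g as Cl₂.
(a) Concentration rise: 2735 g / 662,000 L = 4.131 mg/L = 4.13 ppm.

(b) CYA to add: (30 − 4) = 26 mg/L × 686,000 L = 17,840 g cyanuric acid.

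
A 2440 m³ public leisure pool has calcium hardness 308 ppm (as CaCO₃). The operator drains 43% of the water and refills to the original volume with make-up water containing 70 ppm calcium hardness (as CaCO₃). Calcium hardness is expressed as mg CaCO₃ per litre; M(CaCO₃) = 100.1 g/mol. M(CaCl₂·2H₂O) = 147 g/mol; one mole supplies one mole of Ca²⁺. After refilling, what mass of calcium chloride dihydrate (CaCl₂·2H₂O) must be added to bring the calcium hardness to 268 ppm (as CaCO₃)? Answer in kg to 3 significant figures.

Volume: 2440 m³ = 2,440,000 L.
After draining 43% and refilling: 308 × 0.57 + 70 × 0.43 = 205.66 ppm.
Deficit to target: 268 − 205.66 = 62.34 mg/L.
As CaCO₃: 62.34 mg/L × 2,440,000 L = 152,100 g; ÷ 100.1 = 1520 mol Ca²⁺.
Mass: 1520 × 147 = 223,400 g.

223 kg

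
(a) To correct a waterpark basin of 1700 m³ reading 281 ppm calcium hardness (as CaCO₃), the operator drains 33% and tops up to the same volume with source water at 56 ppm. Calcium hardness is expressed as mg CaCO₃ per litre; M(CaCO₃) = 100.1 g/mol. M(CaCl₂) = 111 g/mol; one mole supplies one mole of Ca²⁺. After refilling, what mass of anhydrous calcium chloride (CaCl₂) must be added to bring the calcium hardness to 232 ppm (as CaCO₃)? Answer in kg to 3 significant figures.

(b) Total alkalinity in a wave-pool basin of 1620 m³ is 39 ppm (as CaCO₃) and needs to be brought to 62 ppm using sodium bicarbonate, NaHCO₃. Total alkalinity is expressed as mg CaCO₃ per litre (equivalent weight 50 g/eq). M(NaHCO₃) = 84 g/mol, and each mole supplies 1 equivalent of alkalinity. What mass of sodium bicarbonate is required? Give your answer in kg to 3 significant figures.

(a) 47.6 kg; (b) 62.6 kg

(a) Volume: 1700 m³ = 1,700,000 L.
(a) After draining 33% and refilling: 281 × 0.67 + 56 × 0.33 = 206.75 ppm.
(a) Deficit to target: 232 − 206.75 = 25.25 mg/L.
(a) As CaCO₃: 25.25 mg/L × 1,700,000 L = 42,930 g; ÷ 100.1 = 428.8 mol Ca²⁺.
(a) Mass: 428.8 × 111 = 47,600 g.

(b) Volume: 1620 m³ = 1,620,000 L.
(b) Alkalinity to add: (62 − 39) = 23 mg/L as CaCO₃ × 1,620,000 L = 37,260 g as CaCO₃.
(b) Equivalents: 37,260 g ÷ 50 g/eq = 745.2 eq.
(b) NaHCO₃ supplies 1 eq per mole → 745.2 mol.
(b) Mass: 745.2 mol × 84 g/mol = 62,600 g.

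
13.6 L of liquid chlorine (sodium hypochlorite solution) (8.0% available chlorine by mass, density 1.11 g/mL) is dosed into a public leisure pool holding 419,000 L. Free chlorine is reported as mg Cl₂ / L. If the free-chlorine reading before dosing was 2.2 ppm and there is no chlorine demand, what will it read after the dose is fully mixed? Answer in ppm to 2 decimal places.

5.08 ppm

Mass of solution: 13.6 L × 1000 mL/L × 1.11 g/mL = 15,100 g.
Available chlorine delivered: 15,100 g × 0.08 = 1208 g as Cl₂.
Concentration rise: 1208 g / 419,000 L = 2.882 mg/L = 2.88 ppm.
Final FC: 2.2 + 2.88 = 5.08 ppm.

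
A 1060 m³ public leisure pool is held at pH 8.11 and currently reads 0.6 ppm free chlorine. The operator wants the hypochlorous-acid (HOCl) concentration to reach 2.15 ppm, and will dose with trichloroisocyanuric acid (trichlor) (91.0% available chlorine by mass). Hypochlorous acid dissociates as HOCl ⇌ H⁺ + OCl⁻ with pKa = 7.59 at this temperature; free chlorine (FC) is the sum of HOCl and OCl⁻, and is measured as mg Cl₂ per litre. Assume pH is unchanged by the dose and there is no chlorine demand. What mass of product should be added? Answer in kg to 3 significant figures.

10.1 kg

Volume: 1060 m³ = 1,060,000 L.
[OCl⁻]/[HOCl] = 10^(pH − pKa) = 10^(8.11 − 7.59) = 3.311; fraction as HOCl = 1/(1 + 3.311) = 0.2319.
Free chlorine required for 2.15 ppm HOCl: 2.15 / 0.2319 = 9.269 ppm.
FC to add: 9.269 − 0.6 = 8.669 mg/L as Cl₂.
Cl₂ equivalent: 8.669 mg/L × 1,060,000 L = 9189 g.
Product at 91.0% available Cl: 9189 / 0.91 = 10,100 g.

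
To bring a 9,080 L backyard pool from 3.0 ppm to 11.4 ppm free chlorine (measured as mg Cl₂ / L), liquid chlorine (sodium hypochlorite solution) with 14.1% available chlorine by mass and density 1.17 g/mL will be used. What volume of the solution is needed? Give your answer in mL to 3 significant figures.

462 mL

Chlorine deficit: 11.4 − 3.0 = 8.4 ppm = 8.4 mg/L as Cl₂.
Cl₂ equivalent needed: 8.4 mg/L × 9,080 L = 76,270 mg = 76.27 g.
Product at 14.1% available chlorine: 76.27 / 0.141 = 540.9 g.
Volume at density 1.17 g/mL: 540.9 g ÷ 1.17 g/mL = 462.3 mL.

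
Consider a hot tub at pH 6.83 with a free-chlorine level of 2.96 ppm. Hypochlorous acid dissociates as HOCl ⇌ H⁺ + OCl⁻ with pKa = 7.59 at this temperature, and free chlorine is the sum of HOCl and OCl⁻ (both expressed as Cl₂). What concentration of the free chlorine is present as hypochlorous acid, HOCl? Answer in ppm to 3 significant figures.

2.52 ppm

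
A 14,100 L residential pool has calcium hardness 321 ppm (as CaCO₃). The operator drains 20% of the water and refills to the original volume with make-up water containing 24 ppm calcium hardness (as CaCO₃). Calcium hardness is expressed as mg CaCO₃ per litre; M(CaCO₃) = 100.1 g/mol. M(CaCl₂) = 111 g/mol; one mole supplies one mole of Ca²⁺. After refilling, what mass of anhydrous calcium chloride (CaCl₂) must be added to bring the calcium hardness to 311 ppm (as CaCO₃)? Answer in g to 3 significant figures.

After draining 20% and refilling: 321 × 0.80 + 24 × 0.20 = 261.6 ppm.
Deficit to target: 311 − 261.6 = 49.4 mg/L.
As CaCO₃: 49.4 mg/L × 14,100 L = 696.5 g; ÷ 100.1 = 6.958 mol Ca²⁺.
Mass: 6.958 × 111 = 772.4 g.

772 g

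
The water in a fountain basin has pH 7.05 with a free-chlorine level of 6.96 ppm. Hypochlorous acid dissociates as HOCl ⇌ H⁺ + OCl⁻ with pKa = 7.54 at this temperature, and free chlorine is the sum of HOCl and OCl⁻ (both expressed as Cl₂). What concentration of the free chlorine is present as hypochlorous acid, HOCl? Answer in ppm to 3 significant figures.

5.26 ppm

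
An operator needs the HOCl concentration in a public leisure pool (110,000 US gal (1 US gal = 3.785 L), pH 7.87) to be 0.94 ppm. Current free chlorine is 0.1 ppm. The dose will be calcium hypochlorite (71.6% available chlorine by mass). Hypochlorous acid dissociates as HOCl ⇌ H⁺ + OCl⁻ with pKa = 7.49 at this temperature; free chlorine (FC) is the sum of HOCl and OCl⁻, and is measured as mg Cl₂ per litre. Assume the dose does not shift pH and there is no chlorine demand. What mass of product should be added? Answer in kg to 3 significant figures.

Volume: 110,000 US gal × 3.785 L/gal = 416,350 L.
[OCl⁻]/[HOCl] = 10^(pH − pKa) = 10^(7.87 − 7.49) = 2.399; fraction as HOCl = 1/(1 + 2.399) = 0.2942.
Free chlorine required for 0.94 ppm HOCl: 0.94 / 0.2942 = 3.195 ppm.
FC to add: 3.195 − 0.1 = 3.095 mg/L as Cl₂.
Cl₂ equivalent: 3.095 mg/L × 416,350 L = 1289 g.
Product at 71.6% available Cl: 1289 / 0.716 = 1800 g.

1.80 kg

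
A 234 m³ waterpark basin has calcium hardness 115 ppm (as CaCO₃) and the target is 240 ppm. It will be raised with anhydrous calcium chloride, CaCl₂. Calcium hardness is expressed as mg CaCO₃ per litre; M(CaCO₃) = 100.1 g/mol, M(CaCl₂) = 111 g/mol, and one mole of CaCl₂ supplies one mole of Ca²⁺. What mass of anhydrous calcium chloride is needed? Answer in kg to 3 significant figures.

32.4 kg

Volume: 234 m³ = 234,000 L.
Hardness to add: (240 − 115) = 125 mg/L as CaCO₃ × 234,000 L = 29,250 g as CaCO₃.
Moles of Ca²⁺ (1 mol Ca²⁺ ≡ 1 mol CaCO₃): 29,250 / 100.1 g/mol = 292.2 mol.
Mass of CaCl₂: 292.2 × 111 = 32,440 g.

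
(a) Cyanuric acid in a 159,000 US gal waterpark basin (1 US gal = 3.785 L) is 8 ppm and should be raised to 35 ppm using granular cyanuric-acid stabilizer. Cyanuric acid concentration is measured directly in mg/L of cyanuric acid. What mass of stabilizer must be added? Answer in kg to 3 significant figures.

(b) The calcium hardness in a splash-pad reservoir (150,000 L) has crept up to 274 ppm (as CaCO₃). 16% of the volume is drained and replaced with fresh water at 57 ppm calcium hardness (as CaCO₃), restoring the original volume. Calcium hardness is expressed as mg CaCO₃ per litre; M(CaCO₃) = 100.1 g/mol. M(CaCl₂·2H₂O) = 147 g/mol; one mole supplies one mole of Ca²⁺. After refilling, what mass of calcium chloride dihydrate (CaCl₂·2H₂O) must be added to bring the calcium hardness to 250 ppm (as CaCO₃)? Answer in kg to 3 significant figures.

(a) Volume: 159,000 US gal × 3.785 L/gal = 601,815 L.
(a) CYA to add: (35 − 8) = 27 mg/L × 601,815 L = 16,250 g cyanuric acid.

(b) After draining 16% and refilling: 274 × 0.84 + 57 × 0.16 = 239.28 ppm.
(b) Deficit to target: 250 − 239.28 = 10.72 mg/L.
(b) As CaCO₃: 10.72 mg/L × 150,000 L = 1608 g; ÷ 100.1 = 16.06 mol Ca²⁺.
(b) Mass: 16.06 × 147 = 2361 g.

(a) 16.2 kg; (b) 2.36 kg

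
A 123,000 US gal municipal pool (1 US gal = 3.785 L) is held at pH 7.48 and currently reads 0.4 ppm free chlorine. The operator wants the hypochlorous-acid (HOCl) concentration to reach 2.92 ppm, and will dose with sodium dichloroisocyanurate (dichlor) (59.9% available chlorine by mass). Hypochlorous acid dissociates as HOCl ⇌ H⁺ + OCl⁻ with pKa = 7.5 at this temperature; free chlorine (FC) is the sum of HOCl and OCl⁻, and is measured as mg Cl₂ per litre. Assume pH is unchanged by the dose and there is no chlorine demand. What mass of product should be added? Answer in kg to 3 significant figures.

4.13 kg

Volume: 123,000 US gal × 3.785 L/gal = 465,555 L.
[OCl⁻]/[HOCl] = 10^(pH − pKa) = 10^(7.48 − 7.5) = 0.955; fraction as HOCl = 1/(1 + 0.955) = 0.5115.
Free chlorine required for 2.92 ppm HOCl: 2.92 / 0.5115 = 5.709 ppm.
FC to add: 5.709 − 0.4 = 5.309 mg/L as Cl₂.
Cl₂ equivalent: 5.309 mg/L × 465,555 L = 2471 g.
Product at 59.9% available Cl: 2471 / 0.599 = 4126 g.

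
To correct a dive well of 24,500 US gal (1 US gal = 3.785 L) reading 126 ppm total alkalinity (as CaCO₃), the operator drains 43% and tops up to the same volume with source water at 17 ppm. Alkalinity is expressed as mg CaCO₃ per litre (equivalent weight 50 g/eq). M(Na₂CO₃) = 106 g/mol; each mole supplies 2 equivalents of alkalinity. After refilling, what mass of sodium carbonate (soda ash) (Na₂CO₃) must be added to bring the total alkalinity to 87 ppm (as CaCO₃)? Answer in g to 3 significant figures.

774 g

Volume: 24,500 US gal × 3.785 L/gal = 92,732 L.
After draining 43% and refilling: 126 × 0.57 + 17 × 0.43 = 79.13 ppm.
Deficit to target: 87 − 79.13 = 7.87 mg/L.
As CaCO₃: 7.87 mg/L × 92,732 L = 729.8 g; ÷ 50 g/eq ÷ 2 = 7.298 mol Na₂CO₃.
Mass: 7.298 × 106 = 773.6 g.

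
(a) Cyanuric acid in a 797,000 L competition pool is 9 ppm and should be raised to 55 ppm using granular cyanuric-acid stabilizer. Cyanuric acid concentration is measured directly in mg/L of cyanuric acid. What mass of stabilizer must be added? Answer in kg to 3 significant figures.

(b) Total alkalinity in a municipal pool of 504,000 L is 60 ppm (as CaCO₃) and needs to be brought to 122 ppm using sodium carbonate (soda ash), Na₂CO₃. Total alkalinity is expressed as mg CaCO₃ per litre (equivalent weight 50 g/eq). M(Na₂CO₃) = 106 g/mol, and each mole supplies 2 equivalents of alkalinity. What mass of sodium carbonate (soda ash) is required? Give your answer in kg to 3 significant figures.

(a) CYA to add: (55 − 9) = 46 mg/L × 797,000 L = 36,660 g cyanuric acid.

(b) Alkalinity to add: (122 − 60) = 62 mg/L as CaCO₃ × 504,000 L = 31,250 g as CaCO₃.
(b) Equivalents: 31,250 g ÷ 50 g/eq = 625 eq.
(b) Each mole of Na₂CO₃ supplies 2 eq, so 625 / 2 = 312.5 mol.
(b) Mass: 312.5 mol × 106 g/mol = 33,120 g.

(a) 36.7 kg; (b) 33.1 kg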